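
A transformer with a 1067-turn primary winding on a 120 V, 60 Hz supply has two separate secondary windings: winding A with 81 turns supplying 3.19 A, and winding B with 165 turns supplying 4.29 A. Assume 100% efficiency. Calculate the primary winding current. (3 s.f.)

V_A = 120 × 81/1067 = 9.1097 V; V_B = 120 × 165/1067 = 18.557 V.
P_out = V_A I_A + V_B I_B = 9.1097×3.19 + 18.557×4.29 = 29.060 + 79.608 = 108.67 W.
Ideal ⇒ P_in = P_out, so I_p = P_out/V_p = 108.67/120 = 0.906 A.

I_p ≈ 0.906 A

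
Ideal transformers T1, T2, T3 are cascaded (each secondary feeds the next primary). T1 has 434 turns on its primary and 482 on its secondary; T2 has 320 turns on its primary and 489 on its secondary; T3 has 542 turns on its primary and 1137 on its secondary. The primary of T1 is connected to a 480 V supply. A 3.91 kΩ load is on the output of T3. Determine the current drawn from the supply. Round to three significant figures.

I_supply ≈ 1.56 A

After T1: V = 480.00 × 482/434 = 533.09 V.
After T2: V = 533.09 × 489/320 = 814.62 V.
After T3: V = 814.62 × 1137/542 = 1708.9 V.
I_load = 1708.9/3910 = 0.43706 A, so P_out = 1708.9 × 0.43706 = 746.90 W.
All ideal ⇒ P_in = P_out, so I_supply = 746.90/480 = 1.56 A.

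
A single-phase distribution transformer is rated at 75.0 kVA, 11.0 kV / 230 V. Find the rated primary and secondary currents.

I_p = S/V_p = 75000/11000 = 6.82 A.
I_s = S/V_s = 75000/230 = 326 A.

I_p ≈ 6.82 A, I_s ≈ 326 A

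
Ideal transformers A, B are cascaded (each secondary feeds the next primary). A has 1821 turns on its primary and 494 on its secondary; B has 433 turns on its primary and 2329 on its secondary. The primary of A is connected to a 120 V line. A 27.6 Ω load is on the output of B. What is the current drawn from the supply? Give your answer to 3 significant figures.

I_supply ≈ 9.26 A

After A: V = 120.00 × 494/1821 = 32.554 V.
After B: V = 32.554 × 2329/433 = 175.10 V.
I_load = 175.10/27.6 = 6.3441 A, so P_out = 175.10 × 6.3441 = 1110.8 W.
All ideal ⇒ P_in = P_out, so I_supply = 1110.8/120 = 9.26 A.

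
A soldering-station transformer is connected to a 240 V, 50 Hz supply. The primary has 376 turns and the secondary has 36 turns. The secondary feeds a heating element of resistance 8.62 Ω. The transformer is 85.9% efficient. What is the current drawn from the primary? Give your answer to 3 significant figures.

V_s = 240 × 36/376 = 22.979 V.
I_s = V_s/R = 22.979/8.62 = 2.6657 A.
P_out = V_s I_s = 22.979 × 2.6657 = 61.255 W.
P_in = P_out/η = 61.255/0.859 = 71.310 W.
I_p = P_in/V_p = 71.310/240 = 0.297 A.

I_p ≈ 0.297 A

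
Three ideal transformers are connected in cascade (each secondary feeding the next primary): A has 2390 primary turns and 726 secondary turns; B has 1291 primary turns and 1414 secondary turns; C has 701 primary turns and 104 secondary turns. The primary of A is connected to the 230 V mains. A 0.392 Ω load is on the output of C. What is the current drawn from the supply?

I_supply ≈ 1.43 A

After A: V = 230.00 × 726/2390 = 69.866 V.
After B: V = 69.866 × 1414/1291 = 76.523 V.
After C: V = 76.523 × 104/701 = 11.353 V.
I_load = 11.353/0.392 = 28.961 A, so P_out = 11.353 × 28.961 = 328.79 W.
All ideal ⇒ P_in = P_out, so I_supply = 328.79/230 = 1.43 A.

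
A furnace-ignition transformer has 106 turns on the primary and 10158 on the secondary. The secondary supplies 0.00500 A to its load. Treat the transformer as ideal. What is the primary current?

I_p ≈ 0.479 A

For an ideal transformer I_p/I_s = N_s/N_p, so I_p = 0.00500 × 10158/106 = 0.479 A.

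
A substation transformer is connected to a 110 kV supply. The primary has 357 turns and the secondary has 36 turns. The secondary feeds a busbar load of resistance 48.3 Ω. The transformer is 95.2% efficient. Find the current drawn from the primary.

V_s = 110000 × 36/357 = 11092 V.
I_s = V_s/R = 11092/48.3 = 229.66 A.
P_out = V_s I_s = 11092 × 229.66 = 2.5475×10^6 W.
P_in = P_out/η = 2.5475×10^6/0.952 = 2.6759×10^6 W.
I_p = P_in/V_p = 2.6759×10^6/110000 = 24.3 A.

I_p ≈ 24.3 A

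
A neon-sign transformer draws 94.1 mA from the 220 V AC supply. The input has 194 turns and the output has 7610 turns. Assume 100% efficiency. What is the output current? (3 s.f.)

I_out ≈ 0.00240 A

I_out/I_in = N_in/N_out, so I_out = 0.0941 × 194/7610 = 0.00240 A.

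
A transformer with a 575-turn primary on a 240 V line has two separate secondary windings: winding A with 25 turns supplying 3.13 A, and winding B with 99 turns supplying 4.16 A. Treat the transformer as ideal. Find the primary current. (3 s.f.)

V_A = 240 × 25/575 = 10.435 V; V_B = 240 × 99/575 = 41.322 V.
P_out = V_A I_A + V_B I_B = 10.435×3.13 + 41.322×4.16 = 32.661 + 171.90 = 204.56 W.
Ideal ⇒ P_in = P_out, so I_p = P_out/V_p = 204.56/240 = 0.852 A.

I_p ≈ 0.852 A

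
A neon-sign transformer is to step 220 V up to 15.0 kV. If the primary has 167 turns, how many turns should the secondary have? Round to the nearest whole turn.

N_s/N_p = V_s/V_p, so N_s = 167 × 15000/220 = 11386.4 ≈ 11386 turns.

N_s = 11386 turns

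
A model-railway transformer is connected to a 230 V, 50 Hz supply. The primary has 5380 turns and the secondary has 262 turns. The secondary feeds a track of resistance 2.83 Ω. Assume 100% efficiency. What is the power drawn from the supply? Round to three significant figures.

V_s = V_p × N_s/N_p = 230 × 262/5380 = 11.201 V.
I_s = V_s/R = 11.201/2.83 = 3.9579 A.
I_p = I_s × N_s/N_p = 3.9579 × 262/5380 = 0.19274 A.
P = V_p I_p = 230 × 0.19274 = 44.3 W.

P ≈ 44.3 W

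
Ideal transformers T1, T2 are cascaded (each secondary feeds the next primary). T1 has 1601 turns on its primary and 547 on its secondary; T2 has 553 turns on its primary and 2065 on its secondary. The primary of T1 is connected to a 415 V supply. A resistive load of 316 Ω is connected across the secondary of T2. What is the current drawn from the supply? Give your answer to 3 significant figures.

I_supply ≈ 2.14 A

After T1: V = 415.00 × 547/1601 = 141.79 V.
After T2: V = 141.79 × 2065/553 = 529.47 V.
I_load = 529.47/316 = 1.6755 A, so P_out = 529.47 × 1.6755 = 887.14 W.
All ideal ⇒ P_in = P_out, so I_supply = 887.14/415 = 2.14 A.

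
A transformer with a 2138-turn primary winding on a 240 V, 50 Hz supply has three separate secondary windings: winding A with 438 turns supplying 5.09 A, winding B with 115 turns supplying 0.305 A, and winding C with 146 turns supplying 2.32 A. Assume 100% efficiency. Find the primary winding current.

I_p ≈ 1.22 A

V_A = 240 × 438/2138 = 49.167 V; V_B = 240 × 115/2138 = 12.909 V; V_C = 240 × 146/2138 = 16.389 V.
P_out = V_A I_A + V_B I_B + V_C I_C = 49.167×5.09 + 12.909×0.305 + 16.389×2.32 = 250.26 + 3.9373 + 38.023 = 292.22 W.
Ideal ⇒ P_in = P_out, so I_p = P_out/V_p = 292.22/240 = 1.22 A.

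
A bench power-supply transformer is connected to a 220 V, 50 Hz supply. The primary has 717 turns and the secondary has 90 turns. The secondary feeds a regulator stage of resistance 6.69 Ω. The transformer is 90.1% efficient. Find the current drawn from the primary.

V_s = 220 × 90/717 = 27.615 V.
I_s = V_s/R = 27.615/6.69 = 4.1278 A.
P_out = V_s I_s = 27.615 × 4.1278 = 113.99 W.
P_in = P_out/η = 113.99/0.901 = 126.51 W.
I_p = P_in/V_p = 126.51/220 = 0.575 A.

I_p ≈ 0.575 A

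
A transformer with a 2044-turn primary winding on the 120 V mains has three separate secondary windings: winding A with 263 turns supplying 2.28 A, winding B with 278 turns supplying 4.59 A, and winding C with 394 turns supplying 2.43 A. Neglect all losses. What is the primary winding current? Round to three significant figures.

I_p ≈ 1.39 A

V_A = 120 × 263/2044 = 15.440 V; V_B = 120 × 278/2044 = 16.321 V; V_C = 120 × 394/2044 = 23.131 V.
P_out = V_A I_A + V_B I_B + V_C I_C = 15.440×2.28 + 16.321×4.59 + 23.131×2.43 = 35.204 + 74.913 + 56.209 = 166.33 W.
Ideal ⇒ P_in = P_out, so I_p = P_out/V_p = 166.33/120 = 1.39 A.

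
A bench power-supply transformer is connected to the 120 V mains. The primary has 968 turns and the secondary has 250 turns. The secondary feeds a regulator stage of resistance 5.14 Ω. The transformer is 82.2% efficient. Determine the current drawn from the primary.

I_p ≈ 1.89 A

V_s = 120 × 250/968 = 30.992 V.
I_s = V_s/R = 30.992/5.14 = 6.0295 A.
P_out = V_s I_s = 30.992 × 6.0295 = 186.87 W.
P_in = P_out/η = 186.87/0.822 = 227.33 W.
I_p = P_in/V_p = 227.33/120 = 1.89 A.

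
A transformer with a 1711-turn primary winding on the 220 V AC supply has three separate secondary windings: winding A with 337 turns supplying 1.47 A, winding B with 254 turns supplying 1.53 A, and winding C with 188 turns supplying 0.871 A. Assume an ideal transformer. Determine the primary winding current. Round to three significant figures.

I_p ≈ 0.612 A

V_A = 220 × 337/1711 = 43.331 V; V_B = 220 × 254/1711 = 32.659 V; V_C = 220 × 188/1711 = 24.173 V.
P_out = V_A I_A + V_B I_B + V_C I_C = 43.331×1.47 + 32.659×1.53 + 24.173×0.871 = 63.697 + 49.969 + 21.055 = 134.72 W.
Ideal ⇒ P_in = P_out, so I_p = P_out/V_p = 134.72/220 = 0.612 A.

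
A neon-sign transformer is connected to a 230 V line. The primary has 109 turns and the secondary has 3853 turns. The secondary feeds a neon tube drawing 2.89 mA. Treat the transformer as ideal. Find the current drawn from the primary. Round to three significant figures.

I_p ≈ 0.102 A

For an ideal transformer I_p N_p = I_s N_s, so I_p = 0.00289 × 3853/109 = 0.102 A.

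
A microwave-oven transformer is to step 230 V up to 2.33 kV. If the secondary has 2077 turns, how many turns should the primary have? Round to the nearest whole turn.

N_p/N_s = V_p/V_s, so N_p = 2077 × 230/2330 = 205.0 ≈ 205 turns.

N_p = 205 turns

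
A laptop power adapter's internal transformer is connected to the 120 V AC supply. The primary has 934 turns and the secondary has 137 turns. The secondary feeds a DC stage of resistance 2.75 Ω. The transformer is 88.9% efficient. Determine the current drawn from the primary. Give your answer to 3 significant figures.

I_p ≈ 1.06 A

V_s = 120 × 137/934 = 17.602 V.
I_s = V_s/R = 17.602/2.75 = 6.4006 A.
P_out = V_s I_s = 17.602 × 6.4006 = 112.66 W.
P_in = P_out/η = 112.66/0.889 = 126.73 W.
I_p = P_in/V_p = 126.73/120 = 1.06 A.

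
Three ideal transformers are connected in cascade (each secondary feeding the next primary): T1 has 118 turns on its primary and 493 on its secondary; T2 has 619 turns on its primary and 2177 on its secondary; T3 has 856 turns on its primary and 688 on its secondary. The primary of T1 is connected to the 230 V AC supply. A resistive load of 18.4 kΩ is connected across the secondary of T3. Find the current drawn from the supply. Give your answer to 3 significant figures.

I_supply ≈ 1.74 A

After T1: V = 230.00 × 493/118 = 960.93 V.
After T2: V = 960.93 × 2177/619 = 3379.6 V.
After T3: V = 3379.6 × 688/856 = 2716.3 V.
I_load = 2716.3/18400 = 0.14762 A, so P_out = 2716.3 × 0.14762 = 400.99 W.
All ideal ⇒ P_in = P_out, so I_supply = 400.99/230 = 1.74 A.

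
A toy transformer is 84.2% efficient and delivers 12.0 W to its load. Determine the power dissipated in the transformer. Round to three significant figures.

P_loss ≈ 2.25 W

P_in = P_out/η = 12.0/0.842 = 14.2518 W.
P_loss = P_in − P_out = 14.2518 − 12.0 = 2.25 W.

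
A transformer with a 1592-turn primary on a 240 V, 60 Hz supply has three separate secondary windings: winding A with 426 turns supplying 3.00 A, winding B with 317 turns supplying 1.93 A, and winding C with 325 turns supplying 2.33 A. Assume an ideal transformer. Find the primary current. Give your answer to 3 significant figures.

I_p ≈ 1.66 A

V_A = 240 × 426/1592 = 64.221 V; V_B = 240 × 317/1592 = 47.789 V; V_C = 240 × 325/1592 = 48.995 V.
P_out = V_A I_A + V_B I_B + V_C I_C = 64.221×3.00 + 47.789×1.93 + 48.995×2.33 = 192.66 + 92.233 + 114.16 = 399.05 W.
Ideal ⇒ P_in = P_out, so I_p = P_out/V_p = 399.05/240 = 1.66 A.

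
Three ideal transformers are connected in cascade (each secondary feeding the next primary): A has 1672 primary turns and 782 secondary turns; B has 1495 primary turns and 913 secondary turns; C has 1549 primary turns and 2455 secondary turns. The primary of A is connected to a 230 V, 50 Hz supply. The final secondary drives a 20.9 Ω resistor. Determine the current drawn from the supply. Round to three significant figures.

Secondary of A: V = 230.00 × 782/1672 = 107.57 V.
Secondary of B: V = 107.57 × 913/1495 = 65.694 V.
Secondary of C: V = 65.694 × 2455/1549 = 104.12 V.
I_load = 104.12/20.9 = 4.9817 A, so P_out = 104.12 × 4.9817 = 518.69 W.
All ideal ⇒ P_in = P_out, so I_supply = 518.69/230 = 2.26 A.

I_supply ≈ 2.26 A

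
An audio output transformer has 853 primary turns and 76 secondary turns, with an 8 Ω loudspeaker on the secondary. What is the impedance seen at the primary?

Z_p ≈ 1010 Ω

Z_p = (N_p/N_s)² × Z_s = (853/76)² × 8 = 1010 Ω.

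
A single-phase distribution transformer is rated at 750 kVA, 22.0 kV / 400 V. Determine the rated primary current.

I_p ≈ 34.1 A

I_p = S/V_p = 750000/22000 = 34.1 A.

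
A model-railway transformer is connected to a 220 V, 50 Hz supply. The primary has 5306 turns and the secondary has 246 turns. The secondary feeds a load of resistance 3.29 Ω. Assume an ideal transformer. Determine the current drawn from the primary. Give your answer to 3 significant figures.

V_s = V_p × N_s/N_p = 220 × 246/5306 = 10.200 V.
I_s = V_s/R = 10.200/3.29 = 3.1002 A.
For an ideal transformer I_p N_p = I_s N_s, so I_p = 3.1002 × 246/5306 = 0.144 A.

I_p ≈ 0.144 A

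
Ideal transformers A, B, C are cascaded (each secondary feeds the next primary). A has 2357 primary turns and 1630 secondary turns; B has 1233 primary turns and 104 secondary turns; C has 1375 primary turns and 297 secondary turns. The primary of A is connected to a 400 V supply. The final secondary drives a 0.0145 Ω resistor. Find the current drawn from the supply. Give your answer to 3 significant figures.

I_supply ≈ 4.38 A

Secondary of A: V = 400.00 × 1630/2357 = 276.62 V.
Secondary of B: V = 276.62 × 104/1233 = 23.332 V.
Secondary of C: V = 23.332 × 297/1375 = 5.0398 V.
I_load = 5.0398/0.0145 = 347.57 A, so P_out = 5.0398 × 347.57 = 1751.7 W.
All ideal ⇒ P_in = P_out, so I_supply = 1751.7/400 = 4.38 A.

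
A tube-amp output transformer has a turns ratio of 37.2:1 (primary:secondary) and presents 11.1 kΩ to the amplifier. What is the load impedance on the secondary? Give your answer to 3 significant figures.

Z_s = Z_p/(N_p/N_s)² = 11100/37.2² = 8.02 Ω.

Z_s ≈ 8.02 Ω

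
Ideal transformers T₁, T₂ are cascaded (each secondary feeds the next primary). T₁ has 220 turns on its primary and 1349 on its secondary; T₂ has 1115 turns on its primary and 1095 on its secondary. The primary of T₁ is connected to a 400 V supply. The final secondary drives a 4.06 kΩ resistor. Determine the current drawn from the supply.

I_supply ≈ 3.57 A

After T₁: V = 400.00 × 1349/220 = 2452.7 V.
After T₂: V = 2452.7 × 1095/1115 = 2408.7 V.
I_load = 2408.7/4060 = 0.59328 A, so P_out = 2408.7 × 0.59328 = 1429.1 W.
All ideal ⇒ P_in = P_out, so I_supply = 1429.1/400 = 3.57 A.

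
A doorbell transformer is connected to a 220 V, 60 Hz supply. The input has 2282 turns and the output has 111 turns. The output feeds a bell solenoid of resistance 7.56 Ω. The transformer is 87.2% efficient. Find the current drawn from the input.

V_out = 220 × 111/2282 = 10.701 V.
I_out = V_out/R = 10.701/7.56 = 1.4155 A.
P_out = V_out I_out = 10.701 × 1.4155 = 15.147 W.
P_in = P_out/η = 15.147/0.872 = 17.371 W.
I_in = P_in/V_in = 17.371/220 = 0.0790 A.

I_in ≈ 0.0790 A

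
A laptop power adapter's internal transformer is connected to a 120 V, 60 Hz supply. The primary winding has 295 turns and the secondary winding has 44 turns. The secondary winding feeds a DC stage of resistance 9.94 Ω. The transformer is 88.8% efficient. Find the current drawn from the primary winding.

V_s = 120 × 44/295 = 17.898 V.
I_s = V_s/R = 17.898/9.94 = 1.8006 A.
P_out = V_s I_s = 17.898 × 1.8006 = 32.228 W.
P_in = P_out/η = 32.228/0.888 = 36.293 W.
I_p = P_in/V_p = 36.293/120 = 0.302 A.

I_p ≈ 0.302 A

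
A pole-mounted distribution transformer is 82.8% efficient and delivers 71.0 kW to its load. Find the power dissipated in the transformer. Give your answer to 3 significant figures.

P_in = P_out/η = 71000/0.828 = 85748.8 W.
P_loss = P_in − P_out = 85748.8 − 71000 = 14700 W.

P_loss ≈ 14700 W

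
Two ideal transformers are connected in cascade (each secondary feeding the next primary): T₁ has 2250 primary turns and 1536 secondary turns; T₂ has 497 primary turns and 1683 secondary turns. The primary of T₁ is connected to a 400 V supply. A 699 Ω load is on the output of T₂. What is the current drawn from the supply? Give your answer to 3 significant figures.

After T₁: V = 400.00 × 1536/2250 = 273.07 V.
After T₂: V = 273.07 × 1683/497 = 924.69 V.
I_load = 924.69/699 = 1.3229 A, so P_out = 924.69 × 1.3229 = 1223.3 W.
All ideal ⇒ P_in = P_out, so I_supply = 1223.3/400 = 3.06 A.

I_supply ≈ 3.06 A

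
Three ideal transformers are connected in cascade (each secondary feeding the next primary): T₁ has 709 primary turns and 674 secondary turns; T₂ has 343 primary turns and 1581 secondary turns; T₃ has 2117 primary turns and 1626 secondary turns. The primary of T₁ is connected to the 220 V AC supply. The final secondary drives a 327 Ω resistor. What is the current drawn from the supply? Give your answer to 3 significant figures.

I_supply ≈ 7.62 A

After T₁: V = 220.00 × 674/709 = 209.14 V.
After T₂: V = 209.14 × 1581/343 = 963.99 V.
After T₃: V = 963.99 × 1626/2117 = 740.41 V.
I_load = 740.41/327 = 2.2643 A, so P_out = 740.41 × 2.2643 = 1676.5 W.
All ideal ⇒ P_in = P_out, so I_supply = 1676.5/220 = 7.62 A.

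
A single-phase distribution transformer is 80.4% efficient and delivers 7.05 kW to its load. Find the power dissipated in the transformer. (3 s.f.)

P_in = P_out/η = 7050/0.804 = 8768.66 W.
P_loss = P_in − P_out = 8768.66 − 7050 = 1720 W.

P_loss ≈ 1720 W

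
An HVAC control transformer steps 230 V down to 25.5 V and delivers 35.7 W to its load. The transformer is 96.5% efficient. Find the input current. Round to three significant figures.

I_in ≈ 0.161 A

P_in = P_out/η = 35.7/0.965 = 36.995 W.
I_in = P_in/V_in = 36.995/230 = 0.161 A.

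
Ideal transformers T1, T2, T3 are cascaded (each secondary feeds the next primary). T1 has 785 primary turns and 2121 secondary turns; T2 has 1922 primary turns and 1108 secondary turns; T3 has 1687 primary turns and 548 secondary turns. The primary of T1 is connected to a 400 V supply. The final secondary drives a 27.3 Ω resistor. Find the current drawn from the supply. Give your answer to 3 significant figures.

I_supply ≈ 3.75 A

Secondary of T1: V = 400.00 × 2121/785 = 1080.8 V.
Secondary of T2: V = 1080.8 × 1108/1922 = 623.04 V.
Secondary of T3: V = 623.04 × 548/1687 = 202.39 V.
I_load = 202.39/27.3 = 7.4134 A, so P_out = 202.39 × 7.4134 = 1500.4 W.
All ideal ⇒ P_in = P_out, so I_supply = 1500.4/400 = 3.75 A.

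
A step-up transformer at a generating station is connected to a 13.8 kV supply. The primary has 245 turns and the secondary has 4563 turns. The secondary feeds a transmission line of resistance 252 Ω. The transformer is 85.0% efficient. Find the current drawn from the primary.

I_p ≈ 22300 A

V_s = 13800 × 4563/245 = 257020 V.
I_s = V_s/R = 257020/252 = 1019.9 A.
P_out = V_s I_s = 257020 × 1019.9 = 2.6214×10^8 W.
P_in = P_out/η = 2.6214×10^8/0.850 = 3.0840×10^8 W.
I_p = P_in/V_p = 3.0840×10^8/13800 = 22300 A.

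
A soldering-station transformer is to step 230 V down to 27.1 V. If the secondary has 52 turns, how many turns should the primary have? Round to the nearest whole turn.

N_p/N_s = V_p/V_s, so N_p = 52 × 230/27.1 = 441.3 ≈ 441 turns.

N_p = 441 turns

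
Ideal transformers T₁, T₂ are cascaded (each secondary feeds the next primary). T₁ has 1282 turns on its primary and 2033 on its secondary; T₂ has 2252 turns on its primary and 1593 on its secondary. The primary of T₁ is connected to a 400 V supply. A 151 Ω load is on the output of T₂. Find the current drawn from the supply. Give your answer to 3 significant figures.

Secondary of T₁: V = 400.00 × 2033/1282 = 634.32 V.
Secondary of T₂: V = 634.32 × 1593/2252 = 448.70 V.
I_load = 448.70/151 = 2.9715 A, so P_out = 448.70 × 2.9715 = 1333.3 W.
All ideal ⇒ P_in = P_out, so I_supply = 1333.3/400 = 3.33 A.

I_supply ≈ 3.33 A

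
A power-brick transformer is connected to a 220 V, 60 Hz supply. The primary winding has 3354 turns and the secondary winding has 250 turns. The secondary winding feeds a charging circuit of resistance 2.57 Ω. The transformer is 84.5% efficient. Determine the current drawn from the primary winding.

V_s = 220 × 250/3354 = 16.398 V.
I_s = V_s/R = 16.398/2.57 = 6.3807 A.
P_out = V_s I_s = 16.398 × 6.3807 = 104.63 W.
P_in = P_out/η = 104.63/0.845 = 123.83 W.
I_p = P_in/V_p = 123.83/220 = 0.563 A.

I_p ≈ 0.563 A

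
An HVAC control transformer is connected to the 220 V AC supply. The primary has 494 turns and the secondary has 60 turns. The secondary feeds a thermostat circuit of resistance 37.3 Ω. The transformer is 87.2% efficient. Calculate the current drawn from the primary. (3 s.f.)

I_p ≈ 0.0998 A

V_s = 220 × 60/494 = 26.721 V.
I_s = V_s/R = 26.721/37.3 = 0.71637 A.
P_out = V_s I_s = 26.721 × 0.71637 = 19.142 W.
P_in = P_out/η = 19.142/0.872 = 21.952 W.
I_p = P_in/V_p = 21.952/220 = 0.0998 A.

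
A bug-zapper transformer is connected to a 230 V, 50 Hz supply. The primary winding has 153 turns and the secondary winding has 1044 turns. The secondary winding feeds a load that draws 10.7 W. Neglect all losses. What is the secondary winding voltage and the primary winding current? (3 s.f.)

V_s ≈ 1570 V, I_p ≈ 0.0465 A

V_s = V_p × N_s/N_p = 230 × 1044/153 = 1569.4 V.
I_s = P/V_s = 10.7/1569.4 = 0.0068178 A.
I_p = I_s × N_s/N_p = 0.0068178 × 1044/153 = 0.0465 A.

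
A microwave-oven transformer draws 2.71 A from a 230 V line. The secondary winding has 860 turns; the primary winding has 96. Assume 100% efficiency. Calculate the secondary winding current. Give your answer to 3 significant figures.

I_s/I_p = N_p/N_s, so I_s = 2.71 × 96/860 = 0.303 A.

I_s ≈ 0.303 A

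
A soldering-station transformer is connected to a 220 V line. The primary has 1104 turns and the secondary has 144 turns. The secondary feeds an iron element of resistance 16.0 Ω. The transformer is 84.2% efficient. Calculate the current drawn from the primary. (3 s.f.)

I_p ≈ 0.278 A

V_s = 220 × 144/1104 = 28.696 V.
I_s = V_s/R = 28.696/16.0 = 1.7935 A.
P_out = V_s I_s = 28.696 × 1.7935 = 51.465 W.
P_in = P_out/η = 51.465/0.842 = 61.122 W.
I_p = P_in/V_p = 61.122/220 = 0.278 A.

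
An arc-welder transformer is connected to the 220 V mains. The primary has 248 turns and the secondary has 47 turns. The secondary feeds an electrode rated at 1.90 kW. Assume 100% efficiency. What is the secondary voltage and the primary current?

V_s = V_p × N_s/N_p = 220 × 47/248 = 41.694 V.
I_s = P/V_s = 1900/41.694 = 45.571 A.
I_p = I_s × N_s/N_p = 45.571 × 47/248 = 8.64 A.

V_s ≈ 41.7 V, I_p ≈ 8.64 A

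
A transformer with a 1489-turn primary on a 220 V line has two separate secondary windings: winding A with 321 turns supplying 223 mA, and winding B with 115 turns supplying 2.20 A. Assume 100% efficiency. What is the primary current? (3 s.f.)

I_p ≈ 0.218 A

V_A = 220 × 321/1489 = 47.428 V; V_B = 220 × 115/1489 = 16.991 V.
P_out = V_A I_A + V_B I_B = 47.428×0.223 + 16.991×2.20 = 10.576 + 37.381 = 47.957 W.
Ideal ⇒ P_in = P_out, so I_p = P_out/V_p = 47.957/220 = 0.218 A.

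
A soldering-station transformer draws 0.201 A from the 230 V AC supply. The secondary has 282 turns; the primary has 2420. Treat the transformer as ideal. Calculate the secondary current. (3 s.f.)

I_s ≈ 1.72 A

I_s/I_p = N_p/N_s, so I_s = 0.201 × 2420/282 = 1.72 A.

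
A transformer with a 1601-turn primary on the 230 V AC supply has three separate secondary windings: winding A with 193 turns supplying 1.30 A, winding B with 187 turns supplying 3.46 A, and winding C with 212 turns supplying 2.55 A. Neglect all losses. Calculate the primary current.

V_A = 230 × 193/1601 = 27.726 V; V_B = 230 × 187/1601 = 26.864 V; V_C = 230 × 212/1601 = 30.456 V.
P_out = V_A I_A + V_B I_B + V_C I_C = 27.726×1.30 + 26.864×3.46 + 30.456×2.55 = 36.044 + 92.951 + 77.663 = 206.66 W.
Ideal ⇒ P_in = P_out, so I_p = P_out/V_p = 206.66/230 = 0.899 A.

I_p ≈ 0.899 A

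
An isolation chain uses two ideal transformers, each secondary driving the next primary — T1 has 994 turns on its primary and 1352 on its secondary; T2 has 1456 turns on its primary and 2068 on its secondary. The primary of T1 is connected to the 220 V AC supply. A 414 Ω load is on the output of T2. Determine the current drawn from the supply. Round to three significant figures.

Secondary of T1: V = 220.00 × 1352/994 = 299.24 V.
Secondary of T2: V = 299.24 × 2068/1456 = 425.01 V.
I_load = 425.01/414 = 1.0266 A, so P_out = 425.01 × 1.0266 = 436.32 W.
All ideal ⇒ P_in = P_out, so I_supply = 436.32/220 = 1.98 A.

I_supply ≈ 1.98 A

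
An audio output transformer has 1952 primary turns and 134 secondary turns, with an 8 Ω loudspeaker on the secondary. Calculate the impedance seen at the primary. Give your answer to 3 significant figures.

Z_p ≈ 1700 Ω

Z_p = (N_p/N_s)² × Z_s = (1952/134)² × 8 = 1700 Ω.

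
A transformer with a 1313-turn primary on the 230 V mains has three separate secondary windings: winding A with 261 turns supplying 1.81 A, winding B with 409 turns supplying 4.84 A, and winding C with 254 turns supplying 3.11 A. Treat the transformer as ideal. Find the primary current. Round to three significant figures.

I_p ≈ 2.47 A

V_A = 230 × 261/1313 = 45.720 V; V_B = 230 × 409/1313 = 71.645 V; V_C = 230 × 254/1313 = 44.494 V.
P_out = V_A I_A + V_B I_B + V_C I_C = 45.720×1.81 + 71.645×4.84 + 44.494×3.11 = 82.753 + 346.76 + 138.37 = 567.89 W.
Ideal ⇒ P_in = P_out, so I_p = P_out/V_p = 567.89/230 = 2.47 A.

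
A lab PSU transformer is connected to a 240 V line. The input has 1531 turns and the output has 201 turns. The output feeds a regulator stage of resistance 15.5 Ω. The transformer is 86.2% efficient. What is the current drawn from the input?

V_out = 240 × 201/1531 = 31.509 V.
I_out = V_out/R = 31.509/15.5 = 2.0328 A.
P_out = V_out I_out = 31.509 × 2.0328 = 64.052 W.
P_in = P_out/η = 64.052/0.862 = 74.306 W.
I_in = P_in/V_in = 74.306/240 = 0.310 A.

I_in ≈ 0.310 A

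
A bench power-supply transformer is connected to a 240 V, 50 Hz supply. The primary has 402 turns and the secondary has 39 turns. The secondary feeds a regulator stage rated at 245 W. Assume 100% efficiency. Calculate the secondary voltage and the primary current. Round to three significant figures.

V_s = V_p × N_s/N_p = 240 × 39/402 = 23.284 V.
I_s = P/V_s = 245/23.284 = 10.522 A.
I_p = I_s × N_s/N_p = 10.522 × 39/402 = 1.02 A.

V_s ≈ 23.3 V, I_p ≈ 1.02 A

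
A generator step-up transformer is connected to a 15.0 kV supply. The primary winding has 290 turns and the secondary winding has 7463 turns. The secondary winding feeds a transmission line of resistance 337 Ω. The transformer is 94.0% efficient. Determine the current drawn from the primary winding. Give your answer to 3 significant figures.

V_s = 15000 × 7463/290 = 386020 V.
I_s = V_s/R = 386020/337 = 1145.5 A.
P_out = V_s I_s = 386020 × 1145.5 = 4.4216×10^8 W.
P_in = P_out/η = 4.4216×10^8/0.940 = 4.7039×10^8 W.
I_p = P_in/V_p = 4.7039×10^8/15000 = 31400 A.

I_p ≈ 31400 A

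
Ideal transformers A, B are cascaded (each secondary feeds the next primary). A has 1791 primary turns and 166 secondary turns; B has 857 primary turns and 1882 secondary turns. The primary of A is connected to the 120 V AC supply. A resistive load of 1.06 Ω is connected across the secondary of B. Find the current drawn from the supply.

I_supply ≈ 4.69 A

After A: V = 120.00 × 166/1791 = 11.122 V.
After B: V = 11.122 × 1882/857 = 24.425 V.
I_load = 24.425/1.06 = 23.042 A, so P_out = 24.425 × 23.042 = 562.81 W.
All ideal ⇒ P_in = P_out, so I_supply = 562.81/120 = 4.69 A.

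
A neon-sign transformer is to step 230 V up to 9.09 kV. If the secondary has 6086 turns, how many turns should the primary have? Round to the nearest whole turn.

N_p = 154 turns

N_p/N_s = V_p/V_s, so N_p = 6086 × 230/9090 = 154.0 ≈ 154 turns.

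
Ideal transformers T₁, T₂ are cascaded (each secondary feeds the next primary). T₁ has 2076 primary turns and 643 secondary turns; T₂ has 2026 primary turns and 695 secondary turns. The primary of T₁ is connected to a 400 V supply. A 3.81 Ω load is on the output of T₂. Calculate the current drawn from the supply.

After T₁: V = 400.00 × 643/2076 = 123.89 V.
After T₂: V = 123.89 × 695/2026 = 42.500 V.
I_load = 42.500/3.81 = 11.155 A, so P_out = 42.500 × 11.155 = 474.08 W.
All ideal ⇒ P_in = P_out, so I_supply = 474.08/400 = 1.19 A.

I_supply ≈ 1.19 A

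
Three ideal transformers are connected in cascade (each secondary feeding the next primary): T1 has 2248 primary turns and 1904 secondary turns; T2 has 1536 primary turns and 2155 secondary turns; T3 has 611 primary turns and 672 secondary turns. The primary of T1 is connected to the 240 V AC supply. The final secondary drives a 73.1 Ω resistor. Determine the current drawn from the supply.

After T1: V = 240.00 × 1904/2248 = 203.27 V.
After T2: V = 203.27 × 2155/1536 = 285.19 V.
After T3: V = 285.19 × 672/611 = 313.66 V.
I_load = 313.66/73.1 = 4.2909 A, so P_out = 313.66 × 4.2909 = 1345.9 W.
All ideal ⇒ P_in = P_out, so I_supply = 1345.9/240 = 5.61 A.

I_supply ≈ 5.61 A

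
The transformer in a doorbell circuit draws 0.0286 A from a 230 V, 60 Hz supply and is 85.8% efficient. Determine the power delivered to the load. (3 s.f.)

P_in = V_p I_p = 230 × 0.0286 = 6.5780 W.
P_out = η P_in = 0.858 × 6.5780 = 5.64 W.

P_out ≈ 5.64 W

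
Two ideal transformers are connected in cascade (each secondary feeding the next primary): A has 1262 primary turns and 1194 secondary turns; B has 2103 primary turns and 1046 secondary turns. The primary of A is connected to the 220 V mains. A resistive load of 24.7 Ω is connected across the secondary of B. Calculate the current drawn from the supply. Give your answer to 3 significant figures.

Secondary of A: V = 220.00 × 1194/1262 = 208.15 V.
Secondary of B: V = 208.15 × 1046/2103 = 103.53 V.
I_load = 103.53/24.7 = 4.1914 A, so P_out = 103.53 × 4.1914 = 433.93 W.
All ideal ⇒ P_in = P_out, so I_supply = 433.93/220 = 1.97 A.

I_supply ≈ 1.97 A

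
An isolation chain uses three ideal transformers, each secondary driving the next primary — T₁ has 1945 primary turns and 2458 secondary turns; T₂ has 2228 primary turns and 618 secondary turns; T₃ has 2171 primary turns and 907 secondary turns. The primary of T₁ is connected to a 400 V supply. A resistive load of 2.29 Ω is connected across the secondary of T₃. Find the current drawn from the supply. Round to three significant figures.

I_supply ≈ 3.75 A

Secondary of T₁: V = 400.00 × 2458/1945 = 505.50 V.
Secondary of T₂: V = 505.50 × 618/2228 = 140.22 V.
Secondary of T₃: V = 140.22 × 907/2171 = 58.579 V.
I_load = 58.579/2.29 = 25.580 A, so P_out = 58.579 × 25.580 = 1498.5 W.
All ideal ⇒ P_in = P_out, so I_supply = 1498.5/400 = 3.75 A.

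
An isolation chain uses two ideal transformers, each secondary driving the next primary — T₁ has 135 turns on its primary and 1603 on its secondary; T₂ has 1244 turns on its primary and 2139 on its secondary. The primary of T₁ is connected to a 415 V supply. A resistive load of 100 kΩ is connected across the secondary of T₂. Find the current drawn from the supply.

I_supply ≈ 1.73 A

Secondary of T₁: V = 415.00 × 1603/135 = 4927.7 V.
Secondary of T₂: V = 4927.7 × 2139/1244 = 8473.0 V.
I_load = 8473.0/100000 = 0.084730 A, so P_out = 8473.0 × 0.084730 = 717.92 W.
All ideal ⇒ P_in = P_out, so I_supply = 717.92/415 = 1.73 A.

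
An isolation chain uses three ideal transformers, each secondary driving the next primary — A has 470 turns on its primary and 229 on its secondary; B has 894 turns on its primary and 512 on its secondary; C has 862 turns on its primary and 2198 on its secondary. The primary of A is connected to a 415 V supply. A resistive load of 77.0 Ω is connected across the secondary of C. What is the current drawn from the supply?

Secondary of A: V = 415.00 × 229/470 = 202.20 V.
Secondary of B: V = 202.20 × 512/894 = 115.80 V.
Secondary of C: V = 115.80 × 2198/862 = 295.28 V.
I_load = 295.28/77.0 = 3.8348 A, so P_out = 295.28 × 3.8348 = 1132.4 W.
All ideal ⇒ P_in = P_out, so I_supply = 1132.4/415 = 2.73 A.

I_supply ≈ 2.73 A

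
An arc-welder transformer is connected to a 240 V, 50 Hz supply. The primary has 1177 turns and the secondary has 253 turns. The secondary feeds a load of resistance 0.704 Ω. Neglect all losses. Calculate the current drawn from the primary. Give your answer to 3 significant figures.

I_p ≈ 15.8 A

V_s = V_p × N_s/N_p = 240 × 253/1177 = 51.589 V.
I_s = V_s/R = 51.589/0.704 = 73.280 A.
For an ideal transformer I_p N_p = I_s N_s, so I_p = 73.280 × 253/1177 = 15.8 A.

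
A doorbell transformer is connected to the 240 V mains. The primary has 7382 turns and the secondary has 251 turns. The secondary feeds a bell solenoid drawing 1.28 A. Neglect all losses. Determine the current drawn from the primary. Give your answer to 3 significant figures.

I_p ≈ 0.0435 A

For an ideal transformer I_p N_p = I_s N_s, so I_p = 1.28 × 251/7382 = 0.0435 A.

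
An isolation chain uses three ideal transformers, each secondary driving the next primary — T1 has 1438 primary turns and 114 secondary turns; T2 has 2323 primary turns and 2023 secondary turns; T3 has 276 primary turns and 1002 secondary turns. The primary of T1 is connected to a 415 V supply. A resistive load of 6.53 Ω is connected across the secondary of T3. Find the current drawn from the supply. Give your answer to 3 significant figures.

Secondary of T1: V = 415.00 × 114/1438 = 32.900 V.
Secondary of T2: V = 32.900 × 2023/2323 = 28.651 V.
Secondary of T3: V = 28.651 × 1002/276 = 104.02 V.
I_load = 104.02/6.53 = 15.929 A, so P_out = 104.02 × 15.929 = 1656.9 W.
All ideal ⇒ P_in = P_out, so I_supply = 1656.9/415 = 3.99 A.

I_supply ≈ 3.99 A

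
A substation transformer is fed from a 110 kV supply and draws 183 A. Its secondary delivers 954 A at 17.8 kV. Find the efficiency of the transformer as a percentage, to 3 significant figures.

η ≈ 84.4%

P_in = 110000 × 183 = 2.01300×10^7 W.
P_out = 17800 × 954 = 1.69812×10^7 W.
η = P_out/P_in = 1.69812×10^7/(2.01300×10^7) = 0.844.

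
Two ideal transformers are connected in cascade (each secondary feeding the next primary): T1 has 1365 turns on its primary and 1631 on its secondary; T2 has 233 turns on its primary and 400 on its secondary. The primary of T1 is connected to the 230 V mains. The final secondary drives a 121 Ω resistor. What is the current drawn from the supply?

Secondary of T1: V = 230.00 × 1631/1365 = 274.82 V.
Secondary of T2: V = 274.82 × 400/233 = 471.79 V.
I_load = 471.79/121 = 3.8991 A, so P_out = 471.79 × 3.8991 = 1839.6 W.
All ideal ⇒ P_in = P_out, so I_supply = 1839.6/230 = 8.00 A.

I_supply ≈ 8.00 A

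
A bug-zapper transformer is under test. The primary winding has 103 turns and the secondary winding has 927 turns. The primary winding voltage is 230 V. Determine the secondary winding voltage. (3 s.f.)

V_s ≈ 2070 V

V_s/V_p = N_s/N_p, so V_s = 230 × 927/103 = 2070 V.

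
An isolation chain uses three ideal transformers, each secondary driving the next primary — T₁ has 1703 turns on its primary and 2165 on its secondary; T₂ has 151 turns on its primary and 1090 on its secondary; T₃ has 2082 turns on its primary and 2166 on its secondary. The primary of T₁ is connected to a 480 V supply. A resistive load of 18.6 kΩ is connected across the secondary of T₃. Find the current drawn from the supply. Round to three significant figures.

I_supply ≈ 2.35 A

After T₁: V = 480.00 × 2165/1703 = 610.22 V.
After T₂: V = 610.22 × 1090/151 = 4404.9 V.
After T₃: V = 4404.9 × 2166/2082 = 4582.6 V.
I_load = 4582.6/18600 = 0.24638 A, so P_out = 4582.6 × 0.24638 = 1129.0 W.
All ideal ⇒ P_in = P_out, so I_supply = 1129.0/480 = 2.35 A.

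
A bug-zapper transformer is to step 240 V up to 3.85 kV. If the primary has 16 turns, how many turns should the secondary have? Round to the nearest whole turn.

N_s = 257 turns

N_s/N_p = V_s/V_p, so N_s = 16 × 3850/240 = 256.7 ≈ 257 turns.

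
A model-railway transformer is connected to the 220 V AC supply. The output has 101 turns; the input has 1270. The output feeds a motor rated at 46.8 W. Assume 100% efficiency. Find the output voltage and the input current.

V_out ≈ 17.5 V, I_in ≈ 0.213 A

V_out = V_in × N_out/N_in = 220 × 101/1270 = 17.496 V.
I_out = P/V_out = 46.8/17.496 = 2.6749 A.
I_in = I_out × N_out/N_in = 2.6749 × 101/1270 = 0.213 A.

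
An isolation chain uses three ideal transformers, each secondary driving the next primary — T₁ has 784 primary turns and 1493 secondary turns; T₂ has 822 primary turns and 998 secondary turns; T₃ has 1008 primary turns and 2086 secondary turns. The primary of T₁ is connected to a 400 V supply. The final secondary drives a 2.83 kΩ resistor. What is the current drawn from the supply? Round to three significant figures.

I_supply ≈ 3.24 A

Secondary of T₁: V = 400.00 × 1493/784 = 761.73 V.
Secondary of T₂: V = 761.73 × 998/822 = 924.83 V.
Secondary of T₃: V = 924.83 × 2086/1008 = 1913.9 V.
I_load = 1913.9/2830 = 0.67629 A, so P_out = 1913.9 × 0.67629 = 1294.3 W.
All ideal ⇒ P_in = P_out, so I_supply = 1294.3/400 = 3.24 A.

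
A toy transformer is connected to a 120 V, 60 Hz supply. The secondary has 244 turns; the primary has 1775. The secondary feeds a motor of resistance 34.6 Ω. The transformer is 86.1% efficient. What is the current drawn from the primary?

V_s = 120 × 244/1775 = 16.496 V.
I_s = V_s/R = 16.496/34.6 = 0.47676 A.
P_out = V_s I_s = 16.496 × 0.47676 = 7.8645 W.
P_in = P_out/η = 7.8645/0.861 = 9.1341 W.
I_p = P_in/V_p = 9.1341/120 = 0.0761 A.

I_p ≈ 0.0761 A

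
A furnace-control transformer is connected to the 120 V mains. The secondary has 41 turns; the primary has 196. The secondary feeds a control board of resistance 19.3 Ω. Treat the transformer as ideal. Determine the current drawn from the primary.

V_s = V_p × N_s/N_p = 120 × 41/196 = 25.102 V.
I_s = V_s/R = 25.102/19.3 = 1.3006 A.
For an ideal transformer I_p N_p = I_s N_s, so I_p = 1.3006 × 41/196 = 0.272 A.

I_p ≈ 0.272 A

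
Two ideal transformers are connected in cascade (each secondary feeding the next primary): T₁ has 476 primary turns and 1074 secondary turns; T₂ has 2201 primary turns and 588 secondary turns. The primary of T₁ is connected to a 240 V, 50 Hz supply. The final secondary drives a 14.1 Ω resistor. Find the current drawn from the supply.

I_supply ≈ 6.18 A

After T₁: V = 240.00 × 1074/476 = 541.51 V.
After T₂: V = 541.51 × 588/2201 = 144.67 V.
I_load = 144.67/14.1 = 10.260 A, so P_out = 144.67 × 10.260 = 1484.3 W.
All ideal ⇒ P_in = P_out, so I_supply = 1484.3/240 = 6.18 A.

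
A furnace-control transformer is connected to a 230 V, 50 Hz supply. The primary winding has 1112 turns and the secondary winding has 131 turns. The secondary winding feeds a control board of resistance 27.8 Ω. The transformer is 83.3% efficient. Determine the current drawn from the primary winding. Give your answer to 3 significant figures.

I_p ≈ 0.138 A

V_s = 230 × 131/1112 = 27.095 V.
I_s = V_s/R = 27.095/27.8 = 0.97465 A.
P_out = V_s I_s = 27.095 × 0.97465 = 26.409 W.
P_in = P_out/η = 26.409/0.833 = 31.703 W.
I_p = P_in/V_p = 31.703/230 = 0.138 A.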